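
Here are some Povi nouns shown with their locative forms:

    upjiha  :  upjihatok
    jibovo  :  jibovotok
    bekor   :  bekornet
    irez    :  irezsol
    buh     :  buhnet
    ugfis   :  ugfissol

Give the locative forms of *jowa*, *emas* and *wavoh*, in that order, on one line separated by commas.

Looking at the final sound of each stem: -sol when the stem ends in a sibilant (*irez*, *ugfis*); -net when the stem ends in a non-sibilant consonant (*bekor*, *buh*); -tok when the stem ends in a vowel (*upjiha*, *jibovo*).
*jowa* — final sound /a/ (a vowel) → -tok → *jowatok*.
The final sound of *emas* is /s/, which is a sibilant, so the suffix is -sol, giving *emassol*.
Since the final sound of *wavoh* is /h/ (a non-sibilant consonant), it takes -net, giving *wavohnet*.

jowatok, emassol, wavohnet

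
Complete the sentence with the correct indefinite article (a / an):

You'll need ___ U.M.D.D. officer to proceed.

a

The indefinite article is chosen by the initial *sound* of the following word, not its spelling.
The initialism *U.M.D.D.* is read letter by letter; the first letter, U, is pronounced /juː/, which begins with a consonant sound.
So the article is *a*: You'll need a U.M.D.D. officer to proceed.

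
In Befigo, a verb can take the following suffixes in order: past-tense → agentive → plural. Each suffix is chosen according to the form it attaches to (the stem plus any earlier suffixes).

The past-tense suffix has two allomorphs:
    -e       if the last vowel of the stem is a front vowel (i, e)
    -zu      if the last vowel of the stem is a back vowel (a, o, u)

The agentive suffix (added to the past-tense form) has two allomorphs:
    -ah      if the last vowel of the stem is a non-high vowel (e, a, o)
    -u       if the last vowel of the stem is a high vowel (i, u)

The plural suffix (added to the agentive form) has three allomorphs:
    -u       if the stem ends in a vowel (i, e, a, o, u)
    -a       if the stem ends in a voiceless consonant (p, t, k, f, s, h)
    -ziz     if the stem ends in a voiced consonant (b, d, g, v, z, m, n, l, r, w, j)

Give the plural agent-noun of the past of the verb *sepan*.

Since the last vowel of *sepan* is /a/ (a back vowel), it takes -zu, giving *sepanzu*.
Since the last vowel of the past-tense form *sepanzu* is /u/ (a high vowel), it takes -u, giving *sepanzuu*.
The final sound of the agentive form *sepanzuu* is /u/, which is a vowel, so the plural suffix is -u, giving *sepanzuuu*.

sepanzuuu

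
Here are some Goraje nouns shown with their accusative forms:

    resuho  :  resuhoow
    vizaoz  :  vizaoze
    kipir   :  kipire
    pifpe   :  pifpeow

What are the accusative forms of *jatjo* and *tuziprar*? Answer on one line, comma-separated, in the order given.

jatjoow, tuziprare

The pattern is consonant vs. vowel: -e when the stem ends in a consonant (*vizaoz*, *kipir*); -ow when the stem ends in a vowel (*resuho*, *pifpe*).
The final sound of *jatjo* is /o/, which is a vowel, so the suffix is -ow, giving *jatjoow*.
*tuziprar* — final sound /r/ (a consonant) → -e → *tuziprare*.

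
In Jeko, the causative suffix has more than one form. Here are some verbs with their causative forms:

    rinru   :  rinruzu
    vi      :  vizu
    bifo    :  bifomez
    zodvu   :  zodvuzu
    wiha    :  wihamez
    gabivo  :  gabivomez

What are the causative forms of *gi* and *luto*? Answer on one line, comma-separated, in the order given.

The pattern is height harmony: -zu when the last vowel of the stem is a high vowel (*rinru*, *vi*, *zodvu*); -mez when the last vowel of the stem is a non-high vowel (*bifo*, *wiha*, *gabivo*).
The last vowel of *gi* is /i/, which is a high vowel, so the suffix is -zu, giving *gizu*.
The last vowel of *luto* is /o/, which is a non-high vowel, so the suffix is -mez, giving *lutomez*.

gizu, lutomez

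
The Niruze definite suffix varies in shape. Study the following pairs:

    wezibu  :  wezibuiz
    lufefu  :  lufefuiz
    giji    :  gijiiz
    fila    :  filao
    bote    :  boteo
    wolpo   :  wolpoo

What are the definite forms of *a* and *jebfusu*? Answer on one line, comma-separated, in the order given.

ao, jebfusuiz

The pattern is height harmony: -iz when the last vowel of the stem is a high vowel (*wezibu*, *lufefu*, *giji*); -o when the last vowel of the stem is a non-high vowel (*fila*, *bote*, *wolpo*).
The last vowel of *a* is /a/, which is a non-high vowel, so the suffix is -o, giving *ao*.
*jebfusu*: last vowel = /u/, a high vowel → -iz → *jebfusuiz*.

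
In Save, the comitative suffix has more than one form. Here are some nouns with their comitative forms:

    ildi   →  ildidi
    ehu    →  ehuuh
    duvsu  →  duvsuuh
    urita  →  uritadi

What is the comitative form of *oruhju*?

oruhjuuh

The suffix is conditioned by the last vowel: -uh when the last vowel of the stem is a rounded vowel (*ehu*, *duvsu*); -di when the last vowel of the stem is an unrounded vowel (*ildi*, *urita*).
Since the last vowel of *oruhju* is /u/ (a rounded vowel), it takes -uh, giving *oruhjuuh*.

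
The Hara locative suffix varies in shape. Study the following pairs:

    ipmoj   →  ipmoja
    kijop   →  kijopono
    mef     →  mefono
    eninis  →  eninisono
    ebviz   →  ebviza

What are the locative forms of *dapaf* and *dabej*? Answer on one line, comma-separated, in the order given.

dapafono, dabeja

The suffix is conditioned by the final consonant: -ono when the stem ends in a voiceless consonant (*kijop*, *mef*, *eninis*); -a when the stem ends in a voiced consonant (*ipmoj*, *ebviz*).
Since the final consonant of *dapaf* is /f/ (voiceless), it takes -ono, giving *dapafono*.
Since the final consonant of *dabej* is /j/ (voiced), it takes -a, giving *dabeja*.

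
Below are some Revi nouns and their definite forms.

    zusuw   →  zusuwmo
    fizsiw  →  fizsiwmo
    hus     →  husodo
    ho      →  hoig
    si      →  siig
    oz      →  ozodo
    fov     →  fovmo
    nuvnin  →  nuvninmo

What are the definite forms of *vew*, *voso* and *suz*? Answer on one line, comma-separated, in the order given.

vewmo, vosoig, suzodo

Looking at the final sound of each stem: -odo when the stem ends in a sibilant (*hus*, *oz*); -mo when the stem ends in a non-sibilant consonant (*zusuw*, *fizsiw*, *fov*, *nuvnin*); -ig when the stem ends in a vowel (*ho*, *si*).
Since the final sound of *vew* is /w/ (a non-sibilant consonant), it takes -mo, giving *vewmo*.
Since the final sound of *voso* is /o/ (a vowel), it takes -ig, giving *vosoig*.
*suz*: final sound = /z/, a sibilant → -odo → *suzodo*.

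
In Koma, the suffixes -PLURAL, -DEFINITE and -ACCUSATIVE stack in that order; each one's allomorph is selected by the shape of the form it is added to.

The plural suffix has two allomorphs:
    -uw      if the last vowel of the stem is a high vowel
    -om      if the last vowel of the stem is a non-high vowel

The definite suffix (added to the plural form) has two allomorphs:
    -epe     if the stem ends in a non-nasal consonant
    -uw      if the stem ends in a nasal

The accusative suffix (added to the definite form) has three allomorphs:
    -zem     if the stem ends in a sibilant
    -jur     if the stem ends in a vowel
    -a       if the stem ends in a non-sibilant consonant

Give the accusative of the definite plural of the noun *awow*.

awowomuwa

The last vowel of *awow* is /o/, which is a non-high vowel, so the plural suffix is -om, giving *awowom*.
Since the final consonant of the plural form *awowom* is /m/ (a nasal), it takes -uw, giving *awowomuw*.
The final sound of the definite form *awowomuw* is /w/, which is a non-sibilant consonant, so the accusative suffix is -a, giving *awowomuwa*.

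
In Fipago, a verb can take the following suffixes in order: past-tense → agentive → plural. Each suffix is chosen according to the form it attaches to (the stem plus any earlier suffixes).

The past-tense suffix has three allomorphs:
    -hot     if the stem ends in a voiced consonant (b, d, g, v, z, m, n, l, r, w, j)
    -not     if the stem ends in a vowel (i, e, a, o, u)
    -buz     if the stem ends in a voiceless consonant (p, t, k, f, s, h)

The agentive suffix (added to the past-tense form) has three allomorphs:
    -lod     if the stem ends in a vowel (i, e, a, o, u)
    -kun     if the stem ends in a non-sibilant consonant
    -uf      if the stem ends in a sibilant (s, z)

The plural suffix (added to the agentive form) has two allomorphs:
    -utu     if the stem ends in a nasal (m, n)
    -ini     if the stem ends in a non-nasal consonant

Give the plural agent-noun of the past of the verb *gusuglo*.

gusuglonotkunutu

The final sound of *gusuglo* is /o/, which is a vowel, so the past-tense suffix is -not, giving *gusuglonot*.
The past-tense form *gusuglonot* — final sound /t/ (a non-sibilant consonant) → -kun → *gusuglonotkun*.
The agentive form *gusuglonotkun* — final consonant /n/ (a nasal) → -utu → *gusuglonotkunutu*.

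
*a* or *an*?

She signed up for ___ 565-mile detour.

a

The indefinite article is chosen by the initial *sound* of the following word, not its spelling.
The number *565* is spoken "five hundred …", beginning with /faɪv/ — a consonant sound.
So the article is *a*: She signed up for a 565-mile detour.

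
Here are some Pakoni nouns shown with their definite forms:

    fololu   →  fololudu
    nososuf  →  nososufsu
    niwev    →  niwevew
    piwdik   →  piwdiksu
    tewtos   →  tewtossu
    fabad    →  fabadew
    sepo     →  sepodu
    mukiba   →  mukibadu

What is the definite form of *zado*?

zadodu

The alternation tracks the final sound of the stem — -su when the stem ends in a voiceless consonant (*nososuf*, *piwdik*, *tewtos*); -ew when the stem ends in a voiced consonant (*niwev*, *fabad*); -du when the stem ends in a vowel (*fololu*, *sepo*, *mukiba*).
The final sound of *zado* is /o/, which is a vowel, so the suffix is -du, giving *zadodu*.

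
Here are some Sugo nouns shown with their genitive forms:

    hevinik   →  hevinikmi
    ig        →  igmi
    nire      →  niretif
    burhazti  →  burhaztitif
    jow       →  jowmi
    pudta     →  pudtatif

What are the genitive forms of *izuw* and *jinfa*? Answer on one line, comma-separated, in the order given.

izuwmi, jinfatif

The alternation tracks the final sound of the stem — -mi when the stem ends in a consonant (*hevinik*, *ig*, *jow*); -tif when the stem ends in a vowel (*nire*, *burhazti*, *pudta*).
*izuw* — final sound /w/ (a consonant) → -mi → *izuwmi*.
The final sound of *jinfa* is /a/, which is a vowel, so the suffix is -tif, giving *jinfatif*.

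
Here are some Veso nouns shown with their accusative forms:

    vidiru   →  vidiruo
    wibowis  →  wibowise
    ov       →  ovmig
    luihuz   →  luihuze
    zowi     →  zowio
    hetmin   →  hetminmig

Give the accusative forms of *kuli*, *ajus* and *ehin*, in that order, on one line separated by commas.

The pattern is sibilance of the final sound: -e when the stem ends in a sibilant (*wibowis*, *luihuz*); -mig when the stem ends in a non-sibilant consonant (*ov*, *hetmin*); -o when the stem ends in a vowel (*vidiru*, *zowi*).
*kuli*: final sound = /i/, a vowel → -o → *kulio*.
The final sound of *ajus* is /s/, which is a sibilant, so the suffix is -e, giving *ajuse*.
*ehin* — final sound /n/ (a non-sibilant consonant) → -mig → *ehinmig*.

kulio, ajuse, ehinmig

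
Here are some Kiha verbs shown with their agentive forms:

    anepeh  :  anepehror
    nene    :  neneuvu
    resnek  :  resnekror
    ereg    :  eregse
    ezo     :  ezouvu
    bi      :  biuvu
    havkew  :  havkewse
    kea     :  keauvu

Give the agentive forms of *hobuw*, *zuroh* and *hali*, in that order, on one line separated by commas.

Looking at the final sound of each stem: -ror when the stem ends in a voiceless consonant (*anepeh*, *resnek*); -se when the stem ends in a voiced consonant (*ereg*, *havkew*); -uvu when the stem ends in a vowel (*nene*, *ezo*, *bi*, *kea*).
*hobuw* — final sound /w/ (a voiced consonant) → -se → *hobuwse*.
*zuroh*: final sound = /h/, a voiceless consonant → -ror → *zurohror*.
*hali*: final sound = /i/, a vowel → -uvu → *haliuvu*.

hobuwse, zurohror, haliuvu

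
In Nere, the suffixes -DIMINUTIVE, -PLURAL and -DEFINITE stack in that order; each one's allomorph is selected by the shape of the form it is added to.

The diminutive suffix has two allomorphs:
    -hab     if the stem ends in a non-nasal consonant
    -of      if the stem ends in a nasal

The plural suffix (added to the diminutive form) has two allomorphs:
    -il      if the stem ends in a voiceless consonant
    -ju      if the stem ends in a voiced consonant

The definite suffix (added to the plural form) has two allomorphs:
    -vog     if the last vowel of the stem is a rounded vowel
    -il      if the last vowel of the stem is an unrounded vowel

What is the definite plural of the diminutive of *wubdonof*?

Since the final consonant of *wubdonof* is /f/ (non-nasal), it takes -hab, giving *wubdonofhab*.
The final consonant of the diminutive form *wubdonofhab* is /b/, which is voiced, so the plural suffix is -ju, giving *wubdonofhabju*.
The plural form *wubdonofhabju*: last vowel = /u/, a rounded vowel → -vog → *wubdonofhabjuvog*.

wubdonofhabjuvog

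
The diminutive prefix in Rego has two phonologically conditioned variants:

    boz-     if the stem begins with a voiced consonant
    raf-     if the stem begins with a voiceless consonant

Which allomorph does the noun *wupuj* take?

*wupuj*: first consonant = /w/, voiced → boz-.

boz-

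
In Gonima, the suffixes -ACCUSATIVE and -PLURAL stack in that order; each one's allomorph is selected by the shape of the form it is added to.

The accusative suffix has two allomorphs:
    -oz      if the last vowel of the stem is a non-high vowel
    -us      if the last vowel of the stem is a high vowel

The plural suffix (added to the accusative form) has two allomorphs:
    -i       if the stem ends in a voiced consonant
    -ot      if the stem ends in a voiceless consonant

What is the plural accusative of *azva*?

azvaozi

*azva*: last vowel = /a/, a non-high vowel → -oz → *azvaoz*.
The accusative form *azvaoz* — final consonant /z/ (voiced) → -i → *azvaozi*.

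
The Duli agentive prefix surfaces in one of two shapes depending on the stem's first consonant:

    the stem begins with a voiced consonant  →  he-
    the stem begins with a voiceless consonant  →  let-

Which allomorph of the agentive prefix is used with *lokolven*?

he-

The first consonant of *lokolven* is /l/, which is voiced, so the prefix is he-.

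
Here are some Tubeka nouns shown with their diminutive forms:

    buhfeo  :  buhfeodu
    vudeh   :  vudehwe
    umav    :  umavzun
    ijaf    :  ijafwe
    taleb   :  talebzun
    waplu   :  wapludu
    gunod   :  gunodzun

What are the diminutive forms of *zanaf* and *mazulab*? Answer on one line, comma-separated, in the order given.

zanafwe, mazulabzun

Looking at the final sound of each stem: -we when the stem ends in a voiceless consonant (*vudeh*, *ijaf*); -zun when the stem ends in a voiced consonant (*umav*, *taleb*, *gunod*); -du when the stem ends in a vowel (*buhfeo*, *waplu*).
Since the final sound of *zanaf* is /f/ (a voiceless consonant), it takes -we, giving *zanafwe*.
*mazulab*: final sound = /b/, a voiced consonant → -zun → *mazulabzun*.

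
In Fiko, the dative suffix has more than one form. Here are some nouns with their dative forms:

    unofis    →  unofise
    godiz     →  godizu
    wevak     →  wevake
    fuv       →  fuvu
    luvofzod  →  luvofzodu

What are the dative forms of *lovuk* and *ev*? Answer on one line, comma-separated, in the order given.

The suffix is conditioned by the final consonant: -e when the stem ends in a voiceless consonant (*unofis*, *wevak*); -u when the stem ends in a voiced consonant (*godiz*, *fuv*, *luvofzod*).
*lovuk* — final consonant /k/ (voiceless) → -e → *lovuke*.
The final consonant of *ev* is /v/, which is voiced, so the suffix is -u, giving *evu*.

lovuke, evu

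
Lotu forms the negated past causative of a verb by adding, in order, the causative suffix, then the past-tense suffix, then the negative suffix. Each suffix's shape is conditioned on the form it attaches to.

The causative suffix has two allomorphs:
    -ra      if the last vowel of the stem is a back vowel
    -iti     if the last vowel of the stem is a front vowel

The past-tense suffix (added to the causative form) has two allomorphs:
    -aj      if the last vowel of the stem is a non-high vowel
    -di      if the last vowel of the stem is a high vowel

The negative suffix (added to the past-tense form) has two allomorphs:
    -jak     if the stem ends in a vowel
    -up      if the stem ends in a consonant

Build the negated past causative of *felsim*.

*felsim* — last vowel /i/ (a front vowel) → -iti → *felsimiti*.
The last vowel of the causative form *felsimiti* is /i/, which is a high vowel, so the past-tense suffix is -di, giving *felsimitidi*.
The past-tense form *felsimitidi*: final sound = /i/, a vowel → -jak → *felsimitidijak*.

felsimitidijak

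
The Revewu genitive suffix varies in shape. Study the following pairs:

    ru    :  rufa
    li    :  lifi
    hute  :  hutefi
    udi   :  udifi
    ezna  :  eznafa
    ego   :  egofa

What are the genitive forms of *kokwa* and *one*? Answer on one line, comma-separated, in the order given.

Looking at the last vowel of each stem: -fi when the last vowel of the stem is a front vowel (*li*, *hute*, *udi*); -fa when the last vowel of the stem is a back vowel (*ru*, *ezna*, *ego*).
*kokwa*: last vowel = /a/, a back vowel → -fa → *kokwafa*.
Since the last vowel of *one* is /e/ (a front vowel), it takes -fi, giving *onefi*.

kokwafa, onefi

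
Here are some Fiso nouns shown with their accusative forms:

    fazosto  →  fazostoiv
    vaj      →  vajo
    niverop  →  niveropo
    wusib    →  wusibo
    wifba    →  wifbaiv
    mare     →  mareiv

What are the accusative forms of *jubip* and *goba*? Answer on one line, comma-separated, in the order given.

The suffix is conditioned by the final sound: -o when the stem ends in a consonant (*vaj*, *niverop*, *wusib*); -iv when the stem ends in a vowel (*fazosto*, *wifba*, *mare*).
*jubip*: final sound = /p/, a consonant → -o → *jubipo*.
*goba*: final sound = /a/, a vowel → -iv → *gobaiv*.

jubipo, gobaiv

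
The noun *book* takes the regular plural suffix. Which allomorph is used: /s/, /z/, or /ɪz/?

/s/

The stem *book* ends in a voiceless non-sibilant consonant.
The plural suffix surfaces as /ɪz/ after sibilants, /s/ after other voiceless consonants, and /z/ after other voiced sounds.
So the plural -s on *book* is pronounced /s/.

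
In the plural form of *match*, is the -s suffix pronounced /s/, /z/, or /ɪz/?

The stem *match* ends in a sibilant (/s, z, ʃ, ʒ, tʃ, dʒ/).
The plural suffix surfaces as /ɪz/ after sibilants, /s/ after other voiceless consonants, and /z/ after other voiced sounds.
So the plural -s on *match* is pronounced /ɪz/.

/ɪz/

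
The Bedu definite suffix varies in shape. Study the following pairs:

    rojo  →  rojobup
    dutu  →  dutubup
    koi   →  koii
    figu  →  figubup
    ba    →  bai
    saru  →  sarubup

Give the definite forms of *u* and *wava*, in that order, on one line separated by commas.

Looking at the last vowel of each stem: -bup when the last vowel of the stem is a rounded vowel (*rojo*, *dutu*, *figu*, *saru*); -i when the last vowel of the stem is an unrounded vowel (*koi*, *ba*).
*u*: last vowel = /u/, a rounded vowel → -bup → *ubup*.
The last vowel of *wava* is /a/, which is an unrounded vowel, so the suffix is -i, giving *wavai*.

ubup, wavai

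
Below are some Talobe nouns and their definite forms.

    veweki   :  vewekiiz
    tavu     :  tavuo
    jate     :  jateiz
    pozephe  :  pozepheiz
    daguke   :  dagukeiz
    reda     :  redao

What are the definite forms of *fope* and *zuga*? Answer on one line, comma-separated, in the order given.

The pattern is front/back vowel harmony: -iz when the last vowel of the stem is a front vowel (*veweki*, *jate*, *pozephe*, *daguke*); -o when the last vowel of the stem is a back vowel (*tavu*, *reda*).
*fope*: last vowel = /e/, a front vowel → -iz → *fopeiz*.
Since the last vowel of *zuga* is /a/ (a back vowel), it takes -o, giving *zugao*.

fopeiz, zugao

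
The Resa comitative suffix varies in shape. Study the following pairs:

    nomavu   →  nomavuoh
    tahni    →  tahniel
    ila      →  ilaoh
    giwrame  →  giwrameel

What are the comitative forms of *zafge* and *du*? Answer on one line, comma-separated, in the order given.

zafgeel, duoh

The alternation tracks the last vowel of the stem — -el when the last vowel of the stem is a front vowel (*tahni*, *giwrame*); -oh when the last vowel of the stem is a back vowel (*nomavu*, *ila*).
*zafge*: last vowel = /e/, a front vowel → -el → *zafgeel*.
*du* — last vowel /u/ (a back vowel) → -oh → *duoh*.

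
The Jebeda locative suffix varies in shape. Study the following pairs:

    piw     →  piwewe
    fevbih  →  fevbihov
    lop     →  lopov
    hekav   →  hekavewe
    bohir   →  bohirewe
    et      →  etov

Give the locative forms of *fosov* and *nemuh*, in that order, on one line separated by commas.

fosovewe, nemuhov

The pattern is voicing of the final consonant: -ov when the stem ends in a voiceless consonant (*fevbih*, *lop*, *et*); -ewe when the stem ends in a voiced consonant (*piw*, *hekav*, *bohir*).
*fosov*: final consonant = /v/, voiced → -ewe → *fosovewe*.
*nemuh*: final consonant = /h/, voiceless → -ov → *nemuhov*.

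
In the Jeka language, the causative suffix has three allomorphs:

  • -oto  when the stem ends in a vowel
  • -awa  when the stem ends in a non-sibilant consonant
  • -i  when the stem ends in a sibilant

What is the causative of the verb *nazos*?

nazosi

*nazos* — final sound /s/ (a sibilant) → -i → *nazosi*.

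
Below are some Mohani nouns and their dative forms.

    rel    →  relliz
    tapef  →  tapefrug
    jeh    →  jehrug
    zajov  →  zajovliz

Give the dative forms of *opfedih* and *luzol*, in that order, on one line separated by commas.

opfedihrug, luzolliz

Looking at the final consonant of each stem: -rug when the stem ends in a voiceless consonant (*tapef*, *jeh*); -liz when the stem ends in a voiced consonant (*rel*, *zajov*).
The final consonant of *opfedih* is /h/, which is voiceless, so the suffix is -rug, giving *opfedihrug*.
*luzol* — final consonant /l/ (voiced) → -liz → *luzolliz*.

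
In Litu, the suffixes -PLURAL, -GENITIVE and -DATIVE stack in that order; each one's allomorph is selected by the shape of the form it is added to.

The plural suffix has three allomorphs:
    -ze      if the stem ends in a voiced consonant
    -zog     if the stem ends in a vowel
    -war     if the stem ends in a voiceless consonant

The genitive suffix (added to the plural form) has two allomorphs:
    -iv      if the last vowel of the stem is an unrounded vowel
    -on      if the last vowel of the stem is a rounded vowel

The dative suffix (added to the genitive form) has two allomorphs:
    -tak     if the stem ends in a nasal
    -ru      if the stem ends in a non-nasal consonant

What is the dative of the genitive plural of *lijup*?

lijupwarivru

*lijup*: final sound = /p/, a voiceless consonant → -war → *lijupwar*.
Since the last vowel of the plural form *lijupwar* is /a/ (an unrounded vowel), it takes -iv, giving *lijupwariv*.
The final consonant of the genitive form *lijupwariv* is /v/, which is non-nasal, so the dative suffix is -ru, giving *lijupwarivru*.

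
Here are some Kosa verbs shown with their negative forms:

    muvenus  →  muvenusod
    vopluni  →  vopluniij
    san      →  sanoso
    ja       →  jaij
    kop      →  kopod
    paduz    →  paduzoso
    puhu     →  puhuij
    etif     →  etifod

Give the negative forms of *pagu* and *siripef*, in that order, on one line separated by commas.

paguij, siripefod

The alternation tracks the final sound of the stem — -od when the stem ends in a voiceless consonant (*muvenus*, *kop*, *etif*); -oso when the stem ends in a voiced consonant (*san*, *paduz*); -ij when the stem ends in a vowel (*vopluni*, *ja*, *puhu*).
*pagu* — final sound /u/ (a vowel) → -ij → *paguij*.
*siripef* — final sound /f/ (a voiceless consonant) → -od → *siripefod*.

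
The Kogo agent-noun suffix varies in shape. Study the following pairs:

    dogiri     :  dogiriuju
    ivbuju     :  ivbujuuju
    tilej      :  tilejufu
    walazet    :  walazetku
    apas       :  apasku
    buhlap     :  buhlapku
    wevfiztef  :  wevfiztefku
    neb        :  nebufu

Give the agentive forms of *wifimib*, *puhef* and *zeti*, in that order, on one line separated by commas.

wifimibufu, puhefku, zetiuju

The alternation tracks the final sound of the stem — -ku when the stem ends in a voiceless consonant (*walazet*, *apas*, *buhlap*, *wevfiztef*); -ufu when the stem ends in a voiced consonant (*tilej*, *neb*); -uju when the stem ends in a vowel (*dogiri*, *ivbuju*).
The final sound of *wifimib* is /b/, which is a voiced consonant, so the suffix is -ufu, giving *wifimibufu*.
*puhef* — final sound /f/ (a voiceless consonant) → -ku → *puhefku*.
*zeti*: final sound = /i/, a vowel → -uju → *zetiuju*.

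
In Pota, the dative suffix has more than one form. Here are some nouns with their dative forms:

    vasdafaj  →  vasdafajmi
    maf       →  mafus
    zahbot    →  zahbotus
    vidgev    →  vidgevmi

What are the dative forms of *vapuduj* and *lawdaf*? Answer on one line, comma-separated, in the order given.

vapudujmi, lawdafus

The suffix is conditioned by the final consonant: -us when the stem ends in a voiceless consonant (*maf*, *zahbot*); -mi when the stem ends in a voiced consonant (*vasdafaj*, *vidgev*).
*vapuduj* — final consonant /j/ (voiced) → -mi → *vapudujmi*.
*lawdaf*: final consonant = /f/, voiceless → -us → *lawdafus*.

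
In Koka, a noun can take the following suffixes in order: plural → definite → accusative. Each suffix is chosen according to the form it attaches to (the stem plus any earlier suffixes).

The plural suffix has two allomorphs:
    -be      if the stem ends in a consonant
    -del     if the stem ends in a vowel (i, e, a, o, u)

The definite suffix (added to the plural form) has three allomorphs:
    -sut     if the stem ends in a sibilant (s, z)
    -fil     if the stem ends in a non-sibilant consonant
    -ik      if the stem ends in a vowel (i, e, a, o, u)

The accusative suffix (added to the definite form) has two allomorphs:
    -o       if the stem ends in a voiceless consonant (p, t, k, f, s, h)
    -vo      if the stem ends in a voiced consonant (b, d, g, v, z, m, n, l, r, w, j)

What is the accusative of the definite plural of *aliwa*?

Since the final sound of *aliwa* is /a/ (a vowel), it takes -del, giving *aliwadel*.
The plural form *aliwadel* — final sound /l/ (a non-sibilant consonant) → -fil → *aliwadelfil*.
The definite form *aliwadelfil* — final consonant /l/ (voiced) → -vo → *aliwadelfilvo*.

aliwadelfilvo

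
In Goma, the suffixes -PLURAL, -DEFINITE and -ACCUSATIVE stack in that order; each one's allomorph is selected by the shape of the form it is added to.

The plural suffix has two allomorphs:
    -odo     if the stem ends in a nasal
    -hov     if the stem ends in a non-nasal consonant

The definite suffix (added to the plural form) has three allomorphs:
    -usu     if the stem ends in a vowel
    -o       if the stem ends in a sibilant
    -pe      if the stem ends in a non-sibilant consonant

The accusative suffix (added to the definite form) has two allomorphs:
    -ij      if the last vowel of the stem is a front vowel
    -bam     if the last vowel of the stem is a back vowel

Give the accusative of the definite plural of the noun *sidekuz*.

sidekuzhovpeij

The final consonant of *sidekuz* is /z/, which is non-nasal, so the plural suffix is -hov, giving *sidekuzhov*.
The plural form *sidekuzhov*: final sound = /v/, a non-sibilant consonant → -pe → *sidekuzhovpe*.
The last vowel of the definite form *sidekuzhovpe* is /e/, which is a front vowel, so the accusative suffix is -ij, giving *sidekuzhovpeij*.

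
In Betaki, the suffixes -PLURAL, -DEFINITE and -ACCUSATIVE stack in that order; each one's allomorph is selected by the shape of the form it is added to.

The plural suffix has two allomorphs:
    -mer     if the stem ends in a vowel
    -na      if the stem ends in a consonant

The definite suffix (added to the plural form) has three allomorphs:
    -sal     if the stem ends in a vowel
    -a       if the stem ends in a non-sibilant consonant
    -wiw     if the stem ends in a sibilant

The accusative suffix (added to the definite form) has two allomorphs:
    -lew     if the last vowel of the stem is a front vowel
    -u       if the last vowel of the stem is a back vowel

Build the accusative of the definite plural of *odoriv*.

Since the final sound of *odoriv* is /v/ (a consonant), it takes -na, giving *odorivna*.
Since the final sound of the plural form *odorivna* is /a/ (a vowel), it takes -sal, giving *odorivnasal*.
The definite form *odorivnasal* — last vowel /a/ (a back vowel) → -u → *odorivnasalu*.

odorivnasalu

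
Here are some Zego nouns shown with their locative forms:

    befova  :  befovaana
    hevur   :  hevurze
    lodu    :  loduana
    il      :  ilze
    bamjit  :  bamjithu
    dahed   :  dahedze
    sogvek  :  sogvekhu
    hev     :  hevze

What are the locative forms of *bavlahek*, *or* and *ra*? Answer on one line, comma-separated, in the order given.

Looking at the final sound of each stem: -hu when the stem ends in a voiceless consonant (*bamjit*, *sogvek*); -ze when the stem ends in a voiced consonant (*hevur*, *il*, *dahed*, *hev*); -ana when the stem ends in a vowel (*befova*, *lodu*).
Since the final sound of *bavlahek* is /k/ (a voiceless consonant), it takes -hu, giving *bavlahekhu*.
*or* — final sound /r/ (a voiced consonant) → -ze → *orze*.
The final sound of *ra* is /a/, which is a vowel, so the suffix is -ana, giving *raana*.

bavlahekhu, orze, raana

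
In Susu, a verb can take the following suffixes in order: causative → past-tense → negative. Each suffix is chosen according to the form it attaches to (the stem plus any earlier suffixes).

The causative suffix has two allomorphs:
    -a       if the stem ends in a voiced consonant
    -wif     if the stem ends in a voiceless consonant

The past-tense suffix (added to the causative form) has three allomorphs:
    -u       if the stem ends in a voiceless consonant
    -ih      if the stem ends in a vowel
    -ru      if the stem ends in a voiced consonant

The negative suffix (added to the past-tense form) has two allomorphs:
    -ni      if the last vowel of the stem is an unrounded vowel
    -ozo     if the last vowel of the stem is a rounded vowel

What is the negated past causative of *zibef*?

zibefwifuozo

Since the final consonant of *zibef* is /f/ (voiceless), it takes -wif, giving *zibefwif*.
The causative form *zibefwif*: final sound = /f/, a voiceless consonant → -u → *zibefwifu*.
The past-tense form *zibefwifu* — last vowel /u/ (a rounded vowel) → -ozo → *zibefwifuozo*.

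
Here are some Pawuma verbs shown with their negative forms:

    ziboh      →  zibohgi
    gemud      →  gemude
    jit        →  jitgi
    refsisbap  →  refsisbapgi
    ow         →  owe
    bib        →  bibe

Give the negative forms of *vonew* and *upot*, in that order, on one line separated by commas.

vonewe, upotgi

The alternation tracks the final consonant of the stem — -gi when the stem ends in a voiceless consonant (*ziboh*, *jit*, *refsisbap*); -e when the stem ends in a voiced consonant (*gemud*, *ow*, *bib*).
*vonew*: final consonant = /w/, voiced → -e → *vonewe*.
*upot*: final consonant = /t/, voiceless → -gi → *upotgi*.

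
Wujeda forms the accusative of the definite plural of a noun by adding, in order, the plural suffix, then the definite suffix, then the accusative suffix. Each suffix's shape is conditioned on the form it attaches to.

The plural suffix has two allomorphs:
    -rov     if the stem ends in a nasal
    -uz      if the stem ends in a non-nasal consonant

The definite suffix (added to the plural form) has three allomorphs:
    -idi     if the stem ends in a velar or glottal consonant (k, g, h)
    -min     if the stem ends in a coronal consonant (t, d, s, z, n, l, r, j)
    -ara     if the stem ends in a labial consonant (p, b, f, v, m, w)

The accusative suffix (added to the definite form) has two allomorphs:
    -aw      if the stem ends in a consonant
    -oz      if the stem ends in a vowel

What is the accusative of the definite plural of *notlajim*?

notlajimrovaraoz

The final consonant of *notlajim* is /m/, which is a nasal, so the plural suffix is -rov, giving *notlajimrov*.
The plural form *notlajimrov*: final consonant = /v/, labial → -ara → *notlajimrovara*.
The final sound of the definite form *notlajimrovara* is /a/, which is a vowel, so the accusative suffix is -oz, giving *notlajimrovaraoz*.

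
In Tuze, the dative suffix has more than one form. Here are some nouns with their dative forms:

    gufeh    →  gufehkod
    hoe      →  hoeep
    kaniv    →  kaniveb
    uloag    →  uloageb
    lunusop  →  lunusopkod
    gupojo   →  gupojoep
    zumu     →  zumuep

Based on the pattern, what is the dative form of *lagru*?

Looking at the final sound of each stem: -kod when the stem ends in a voiceless consonant (*gufeh*, *lunusop*); -eb when the stem ends in a voiced consonant (*kaniv*, *uloag*); -ep when the stem ends in a vowel (*hoe*, *gupojo*, *zumu*).
*lagru* — final sound /u/ (a vowel) → -ep → *lagruep*.

lagruep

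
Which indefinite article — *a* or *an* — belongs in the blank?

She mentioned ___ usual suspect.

The indefinite article is chosen by the initial *sound* of the following word, not its spelling.
*usual* begins with the sound /juː/ (u pronounced /juː/) — a consonant sound.
So the article is *a*: She mentioned a usual suspect.

a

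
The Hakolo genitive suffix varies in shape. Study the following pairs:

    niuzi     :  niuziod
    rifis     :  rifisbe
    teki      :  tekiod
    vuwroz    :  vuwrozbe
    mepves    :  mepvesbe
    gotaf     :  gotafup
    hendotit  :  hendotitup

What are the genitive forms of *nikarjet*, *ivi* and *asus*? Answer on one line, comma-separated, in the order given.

The alternation tracks the final sound of the stem — -be when the stem ends in a sibilant (*rifis*, *vuwroz*, *mepves*); -up when the stem ends in a non-sibilant consonant (*gotaf*, *hendotit*); -od when the stem ends in a vowel (*niuzi*, *teki*).
The final sound of *nikarjet* is /t/, which is a non-sibilant consonant, so the suffix is -up, giving *nikarjetup*.
*ivi* — final sound /i/ (a vowel) → -od → *iviod*.
*asus*: final sound = /s/, a sibilant → -be → *asusbe*.

nikarjetup, iviod, asusbe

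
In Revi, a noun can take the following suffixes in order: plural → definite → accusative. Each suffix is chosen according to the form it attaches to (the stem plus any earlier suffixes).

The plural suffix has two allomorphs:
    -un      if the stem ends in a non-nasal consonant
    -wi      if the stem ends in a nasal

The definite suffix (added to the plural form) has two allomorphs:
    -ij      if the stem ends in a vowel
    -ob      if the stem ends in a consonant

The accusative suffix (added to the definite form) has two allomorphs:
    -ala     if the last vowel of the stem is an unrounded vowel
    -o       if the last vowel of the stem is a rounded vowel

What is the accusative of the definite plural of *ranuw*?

The final consonant of *ranuw* is /w/, which is non-nasal, so the plural suffix is -un, giving *ranuwun*.
The plural form *ranuwun* — final sound /n/ (a consonant) → -ob → *ranuwunob*.
Since the last vowel of the definite form *ranuwunob* is /o/ (a rounded vowel), it takes -o, giving *ranuwunobo*.

ranuwunobo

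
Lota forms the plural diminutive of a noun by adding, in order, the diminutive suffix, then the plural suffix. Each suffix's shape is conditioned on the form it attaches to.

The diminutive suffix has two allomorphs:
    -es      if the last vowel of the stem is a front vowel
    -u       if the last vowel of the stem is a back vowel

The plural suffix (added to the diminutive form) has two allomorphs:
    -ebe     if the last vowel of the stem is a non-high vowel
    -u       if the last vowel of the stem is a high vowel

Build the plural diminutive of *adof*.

*adof*: last vowel = /o/, a back vowel → -u → *adofu*.
The diminutive form *adofu*: last vowel = /u/, a high vowel → -u → *adofuu*.

adofuu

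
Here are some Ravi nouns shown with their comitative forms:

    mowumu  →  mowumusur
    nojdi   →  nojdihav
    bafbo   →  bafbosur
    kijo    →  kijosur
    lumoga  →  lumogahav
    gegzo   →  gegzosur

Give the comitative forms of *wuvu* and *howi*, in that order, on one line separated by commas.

The pattern is rounding harmony: -sur when the last vowel of the stem is a rounded vowel (*mowumu*, *bafbo*, *kijo*, *gegzo*); -hav when the last vowel of the stem is an unrounded vowel (*nojdi*, *lumoga*).
Since the last vowel of *wuvu* is /u/ (a rounded vowel), it takes -sur, giving *wuvusur*.
*howi* — last vowel /i/ (an unrounded vowel) → -hav → *howihav*.

wuvusur, howihav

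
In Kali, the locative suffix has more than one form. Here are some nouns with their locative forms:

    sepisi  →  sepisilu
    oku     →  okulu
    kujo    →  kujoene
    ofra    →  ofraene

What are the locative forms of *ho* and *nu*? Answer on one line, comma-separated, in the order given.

hoene, nulu

The suffix is conditioned by the last vowel: -lu when the last vowel of the stem is a high vowel (*sepisi*, *oku*); -ene when the last vowel of the stem is a non-high vowel (*kujo*, *ofra*).
The last vowel of *ho* is /o/, which is a non-high vowel, so the suffix is -ene, giving *hoene*.
The last vowel of *nu* is /u/, which is a high vowel, so the suffix is -lu, giving *nulu*.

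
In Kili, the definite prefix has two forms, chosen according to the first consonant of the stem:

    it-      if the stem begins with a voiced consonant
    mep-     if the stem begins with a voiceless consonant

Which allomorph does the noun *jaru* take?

it-

Since the first consonant of *jaru* is /j/ (voiced), it takes it-.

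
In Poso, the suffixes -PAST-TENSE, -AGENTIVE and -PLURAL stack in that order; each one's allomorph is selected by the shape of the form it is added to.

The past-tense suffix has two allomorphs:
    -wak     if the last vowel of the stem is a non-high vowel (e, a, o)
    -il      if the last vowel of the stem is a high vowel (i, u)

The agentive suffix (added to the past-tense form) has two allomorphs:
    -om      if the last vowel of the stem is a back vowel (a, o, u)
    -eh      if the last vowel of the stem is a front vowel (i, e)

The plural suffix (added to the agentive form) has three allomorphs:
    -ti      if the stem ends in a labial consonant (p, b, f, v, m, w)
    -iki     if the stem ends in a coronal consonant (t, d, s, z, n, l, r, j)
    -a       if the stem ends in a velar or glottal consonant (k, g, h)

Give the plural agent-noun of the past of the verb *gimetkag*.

gimetkagwakomti

Since the last vowel of *gimetkag* is /a/ (a non-high vowel), it takes -wak, giving *gimetkagwak*.
The past-tense form *gimetkagwak*: last vowel = /a/, a back vowel → -om → *gimetkagwakom*.
The agentive form *gimetkagwakom*: final consonant = /m/, labial → -ti → *gimetkagwakomti*.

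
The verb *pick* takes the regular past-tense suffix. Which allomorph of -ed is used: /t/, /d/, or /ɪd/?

The stem *pick* ends in a voiceless consonant other than /t/.
The -ed suffix is realized as /ɪd/ after /t, d/; as /t/ after other voiceless consonants; and as /d/ after other voiced sounds.
So -ed on *pick* is pronounced /t/.

/t/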